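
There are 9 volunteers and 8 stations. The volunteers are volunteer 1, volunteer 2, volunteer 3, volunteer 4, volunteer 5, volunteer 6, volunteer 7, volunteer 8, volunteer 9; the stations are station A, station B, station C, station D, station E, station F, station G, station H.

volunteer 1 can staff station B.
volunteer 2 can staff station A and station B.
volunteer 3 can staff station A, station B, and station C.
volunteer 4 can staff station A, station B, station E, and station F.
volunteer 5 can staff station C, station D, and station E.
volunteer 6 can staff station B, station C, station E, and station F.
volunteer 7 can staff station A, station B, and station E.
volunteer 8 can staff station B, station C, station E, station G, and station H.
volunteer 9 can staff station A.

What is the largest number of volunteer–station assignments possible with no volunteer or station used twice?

One maximum matching: volunteer 1→station B, volunteer 2→station A, volunteer 3→station C, volunteer 4→station E, volunteer 5→station D, volunteer 6→station F, volunteer 8→station G.
The set {volunteer 1, volunteer 2, volunteer 3, volunteer 4, volunteer 6, volunteer 7, volunteer 9} has only 5 neighbours ({station A, station B, station C, station E, station F}), so by Hall's theorem at most 7 of the 9 volunteers can be matched.

7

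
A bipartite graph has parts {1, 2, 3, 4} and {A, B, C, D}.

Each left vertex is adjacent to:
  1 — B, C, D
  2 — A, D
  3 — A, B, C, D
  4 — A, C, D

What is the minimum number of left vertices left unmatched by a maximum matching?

For example, pair 1→B, 2→A, 3→D, 4→C.
All 4 left vertices are matched, so no larger matching exists.
That matches 4 of the 4, leaving 0 unmatched; no matching can do better.

0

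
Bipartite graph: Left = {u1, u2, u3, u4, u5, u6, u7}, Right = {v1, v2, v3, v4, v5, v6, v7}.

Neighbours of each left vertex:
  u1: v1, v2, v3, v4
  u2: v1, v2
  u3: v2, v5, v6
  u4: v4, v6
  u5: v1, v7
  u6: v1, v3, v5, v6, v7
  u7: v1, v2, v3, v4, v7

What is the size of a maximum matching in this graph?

One maximum matching: u1–v2, u2–v1, u3–v5, u4–v4, u5–v7, u6–v6, u7–v3.
This saturates every left vertex, so 7 is the maximum.

7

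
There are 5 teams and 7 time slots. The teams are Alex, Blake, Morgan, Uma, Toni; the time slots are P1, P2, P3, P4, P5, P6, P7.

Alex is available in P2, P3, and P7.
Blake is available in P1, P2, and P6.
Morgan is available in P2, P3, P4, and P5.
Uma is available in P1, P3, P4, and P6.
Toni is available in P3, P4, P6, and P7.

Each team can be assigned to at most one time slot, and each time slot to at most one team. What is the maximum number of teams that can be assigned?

A valid assignment of size 5: Alex→P3, Blake→P6, Morgan→P5, Uma→P1, Toni→P7.
All 5 teams are matched, so no larger matching exists.

5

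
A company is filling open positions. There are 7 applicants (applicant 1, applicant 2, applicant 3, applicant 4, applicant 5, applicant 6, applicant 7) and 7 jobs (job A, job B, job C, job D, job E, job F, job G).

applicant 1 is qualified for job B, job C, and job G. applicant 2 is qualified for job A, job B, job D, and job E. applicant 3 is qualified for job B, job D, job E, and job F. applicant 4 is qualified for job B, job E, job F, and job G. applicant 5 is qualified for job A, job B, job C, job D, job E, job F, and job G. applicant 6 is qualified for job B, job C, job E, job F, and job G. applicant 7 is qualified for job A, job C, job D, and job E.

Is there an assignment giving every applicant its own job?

One maximum matching: applicant 1→job C, applicant 2→job E, applicant 3→job F, applicant 4→job G, applicant 5→job D, applicant 6→job B, applicant 7→job A.
Every applicant is matched, so this is a perfect matching.

Yes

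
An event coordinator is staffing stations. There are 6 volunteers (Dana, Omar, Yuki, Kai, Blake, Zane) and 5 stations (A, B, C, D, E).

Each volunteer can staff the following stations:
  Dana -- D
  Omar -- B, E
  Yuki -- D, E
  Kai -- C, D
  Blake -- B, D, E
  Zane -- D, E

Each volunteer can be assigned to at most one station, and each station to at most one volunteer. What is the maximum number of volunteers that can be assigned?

4

For example, pair Dana-D, Omar-B, Yuki-E, Kai-C.
The set {Dana, Omar, Yuki, Blake, Zane} has only 3 neighbours ({B, D, E}), so by Hall's theorem at most 4 of the 6 volunteers can be matched.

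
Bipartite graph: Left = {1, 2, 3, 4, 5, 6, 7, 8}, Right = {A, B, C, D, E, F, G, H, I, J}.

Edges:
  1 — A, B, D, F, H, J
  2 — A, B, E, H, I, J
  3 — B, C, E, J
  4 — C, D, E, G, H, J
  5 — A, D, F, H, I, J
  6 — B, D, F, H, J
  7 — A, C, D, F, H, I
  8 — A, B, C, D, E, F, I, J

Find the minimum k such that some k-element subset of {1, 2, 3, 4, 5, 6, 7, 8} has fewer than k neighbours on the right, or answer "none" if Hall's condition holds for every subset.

A matching saturating every left vertex exists, for instance 1→F, 2→I, 3→E, 4→G, 5→A, 6→B, 7→H, 8→J.
By Hall's marriage theorem, this means |N(S)| ≥ |S| for every subset S, so no violating subset exists.

none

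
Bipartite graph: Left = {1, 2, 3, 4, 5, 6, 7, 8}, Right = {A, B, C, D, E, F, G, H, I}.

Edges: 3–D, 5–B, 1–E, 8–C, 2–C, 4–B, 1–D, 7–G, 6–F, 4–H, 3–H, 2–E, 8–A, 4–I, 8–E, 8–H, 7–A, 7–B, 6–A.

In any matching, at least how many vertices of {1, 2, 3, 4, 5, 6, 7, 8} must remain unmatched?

0

One maximum matching: 1–D, 2–C, 3–H, 4–I, 5–B, 6–F, 7–G, 8–E.
All 8 left vertices are matched, so no larger matching exists.
That matches 8 of the 8, leaving 0 unmatched; no matching can do better.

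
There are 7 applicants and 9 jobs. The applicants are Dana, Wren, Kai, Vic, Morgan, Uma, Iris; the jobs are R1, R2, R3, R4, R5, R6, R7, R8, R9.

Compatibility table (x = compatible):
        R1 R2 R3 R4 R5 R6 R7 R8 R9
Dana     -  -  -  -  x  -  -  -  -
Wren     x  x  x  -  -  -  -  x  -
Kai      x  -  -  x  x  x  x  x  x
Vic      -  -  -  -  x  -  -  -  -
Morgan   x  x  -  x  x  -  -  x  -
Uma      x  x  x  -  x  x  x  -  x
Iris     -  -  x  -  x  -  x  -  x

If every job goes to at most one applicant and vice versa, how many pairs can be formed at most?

A valid assignment of size 6: Dana-R5, Wren-R8, Kai-R6, Morgan-R2, Uma-R9, Iris-R7.
The set {Dana, Vic} has only 1 neighbour ({R5}), so by Hall's theorem at most 6 of the 7 applicants can be matched.

6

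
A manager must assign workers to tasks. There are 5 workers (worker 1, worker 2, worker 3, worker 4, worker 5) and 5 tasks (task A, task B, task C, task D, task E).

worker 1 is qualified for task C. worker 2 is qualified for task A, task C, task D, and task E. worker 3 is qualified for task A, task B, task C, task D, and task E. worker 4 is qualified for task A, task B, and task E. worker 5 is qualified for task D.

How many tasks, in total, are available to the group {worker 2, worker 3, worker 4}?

The union of neighbours of {worker 2, worker 3, worker 4} is {task A, task B, task C, task D, task E}, which has 5 elements.
Since |N(S)| = 5 ≥ |S| = 3, Hall's condition holds for this subset.

5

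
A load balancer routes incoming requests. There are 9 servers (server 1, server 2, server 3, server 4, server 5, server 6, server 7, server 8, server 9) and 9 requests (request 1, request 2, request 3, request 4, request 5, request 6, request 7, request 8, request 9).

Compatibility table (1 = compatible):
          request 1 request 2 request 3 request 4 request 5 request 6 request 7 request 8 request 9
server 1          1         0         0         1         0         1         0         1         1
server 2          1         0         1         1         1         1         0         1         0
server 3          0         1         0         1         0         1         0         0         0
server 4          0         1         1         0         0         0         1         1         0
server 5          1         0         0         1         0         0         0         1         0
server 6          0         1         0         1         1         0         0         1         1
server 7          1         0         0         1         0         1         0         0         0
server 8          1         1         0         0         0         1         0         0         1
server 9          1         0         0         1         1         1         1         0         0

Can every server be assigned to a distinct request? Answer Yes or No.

Yes

For example, pair server 1-request 9, server 2-request 3, server 3-request 2, server 4-request 8, server 5-request 4, server 6-request 5, server 7-request 6, server 8-request 1, server 9-request 7.
Every server is matched, so this is a perfect matching.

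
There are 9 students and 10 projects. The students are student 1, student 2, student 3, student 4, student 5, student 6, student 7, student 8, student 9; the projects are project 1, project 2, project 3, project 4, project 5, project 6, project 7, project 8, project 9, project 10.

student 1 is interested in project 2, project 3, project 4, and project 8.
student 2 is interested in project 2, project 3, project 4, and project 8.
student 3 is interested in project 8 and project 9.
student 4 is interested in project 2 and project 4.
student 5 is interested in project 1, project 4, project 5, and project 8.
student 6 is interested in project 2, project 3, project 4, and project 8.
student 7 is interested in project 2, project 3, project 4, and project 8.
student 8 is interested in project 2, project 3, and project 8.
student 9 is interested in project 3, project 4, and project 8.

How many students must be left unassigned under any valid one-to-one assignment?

3

For example, pair student 1-project 3, student 2-project 8, student 3-project 9, student 4-project 2, student 5-project 1, student 6-project 4.
The set {student 1, student 2, student 4, student 6, student 7, student 8, student 9} has only 4 neighbours ({project 2, project 3, project 4, project 8}), so by Hall's theorem at most 6 of the 9 students can be matched.
That matches 6 of the 9, leaving 3 unmatched; no matching can do better.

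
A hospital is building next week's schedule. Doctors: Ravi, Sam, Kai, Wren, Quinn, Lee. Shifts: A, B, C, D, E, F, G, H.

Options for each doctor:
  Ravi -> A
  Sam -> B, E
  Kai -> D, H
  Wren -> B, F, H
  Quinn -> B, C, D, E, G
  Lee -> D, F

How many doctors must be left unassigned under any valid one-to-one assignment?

0

One maximum matching: Ravi-A, Sam-E, Kai-D, Wren-B, Quinn-G, Lee-F.
This saturates every doctor, so 6 is the maximum.
That matches 6 of the 6, leaving 0 unmatched; no matching can do better.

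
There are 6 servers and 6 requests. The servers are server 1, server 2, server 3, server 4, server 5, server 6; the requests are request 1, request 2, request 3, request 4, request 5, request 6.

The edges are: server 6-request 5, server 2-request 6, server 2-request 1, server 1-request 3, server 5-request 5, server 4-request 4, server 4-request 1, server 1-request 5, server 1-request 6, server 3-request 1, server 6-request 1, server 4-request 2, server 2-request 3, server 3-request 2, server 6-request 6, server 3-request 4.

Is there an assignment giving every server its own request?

A valid assignment of size 6: server 1-request 3, server 2-request 1, server 3-request 2, server 4-request 4, server 5-request 5, server 6-request 6.
All 6 servers are covered.

Yes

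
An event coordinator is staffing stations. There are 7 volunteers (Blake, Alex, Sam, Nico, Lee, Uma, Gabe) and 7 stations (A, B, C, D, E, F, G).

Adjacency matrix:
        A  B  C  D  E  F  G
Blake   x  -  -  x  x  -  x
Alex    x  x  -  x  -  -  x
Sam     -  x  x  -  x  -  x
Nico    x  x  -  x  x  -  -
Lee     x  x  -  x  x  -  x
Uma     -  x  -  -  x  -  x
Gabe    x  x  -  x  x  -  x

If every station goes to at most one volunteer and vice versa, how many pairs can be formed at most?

6

One maximum matching: Blake–D, Alex–G, Sam–C, Nico–E, Lee–A, Uma–B.
The set {Blake, Alex, Nico, Lee, Uma, Gabe} has only 5 neighbours ({A, B, D, E, G}), so by Hall's theorem at most 6 of the 7 volunteers can be matched.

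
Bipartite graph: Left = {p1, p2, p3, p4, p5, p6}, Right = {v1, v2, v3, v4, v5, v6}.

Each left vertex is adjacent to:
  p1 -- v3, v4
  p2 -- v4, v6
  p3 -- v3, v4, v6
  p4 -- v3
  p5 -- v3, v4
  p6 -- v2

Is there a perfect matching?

The set {p1, p2, p3, p4, p5} has only 3 neighbours ({v3, v4, v6}), so by Hall's theorem at most 4 of the 6 left vertices can be matched.
Hence no matching covers every left vertex.

No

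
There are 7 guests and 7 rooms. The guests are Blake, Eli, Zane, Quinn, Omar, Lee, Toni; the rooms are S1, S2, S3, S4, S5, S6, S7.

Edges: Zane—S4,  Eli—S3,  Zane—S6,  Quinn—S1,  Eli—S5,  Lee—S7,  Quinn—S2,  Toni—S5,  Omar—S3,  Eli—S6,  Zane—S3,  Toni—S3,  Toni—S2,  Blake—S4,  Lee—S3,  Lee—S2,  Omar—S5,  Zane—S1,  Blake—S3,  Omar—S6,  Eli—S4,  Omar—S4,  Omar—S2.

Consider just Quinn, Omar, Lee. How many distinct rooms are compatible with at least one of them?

7

The union of neighbours of {Quinn, Omar, Lee} is {S1, S2, S3, S4, S5, S6, S7}, which has 7 elements.
Since |N(S)| = 7 ≥ |S| = 3, Hall's condition holds for this subset.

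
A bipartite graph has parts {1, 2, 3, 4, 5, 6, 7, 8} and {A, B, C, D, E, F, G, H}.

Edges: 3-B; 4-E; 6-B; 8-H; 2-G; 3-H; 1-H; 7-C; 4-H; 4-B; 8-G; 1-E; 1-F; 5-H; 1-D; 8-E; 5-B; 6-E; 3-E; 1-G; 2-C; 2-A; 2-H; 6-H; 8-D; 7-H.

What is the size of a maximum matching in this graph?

7

One maximum matching: 1-F, 2-G, 3-H, 4-E, 5-B, 7-C, 8-D.
The set {3, 4, 5, 6} has only 3 neighbours ({B, E, H}), so by Hall's theorem at most 7 of the 8 left vertices can be matched.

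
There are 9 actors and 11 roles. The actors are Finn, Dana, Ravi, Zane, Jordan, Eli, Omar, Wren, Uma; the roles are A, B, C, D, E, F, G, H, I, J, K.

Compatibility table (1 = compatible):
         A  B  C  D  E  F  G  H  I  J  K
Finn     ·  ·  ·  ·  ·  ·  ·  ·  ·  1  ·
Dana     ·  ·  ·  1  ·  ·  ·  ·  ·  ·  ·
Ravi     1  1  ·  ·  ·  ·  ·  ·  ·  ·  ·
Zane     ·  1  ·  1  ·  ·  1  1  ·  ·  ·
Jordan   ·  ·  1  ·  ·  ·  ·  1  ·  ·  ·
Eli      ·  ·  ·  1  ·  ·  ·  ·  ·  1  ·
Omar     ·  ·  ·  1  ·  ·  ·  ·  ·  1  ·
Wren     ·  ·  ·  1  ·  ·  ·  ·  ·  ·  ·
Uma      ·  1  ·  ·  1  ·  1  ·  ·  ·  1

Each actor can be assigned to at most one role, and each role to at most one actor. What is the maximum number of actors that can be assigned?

6

A valid assignment of size 6: Finn→J, Dana→D, Ravi→A, Zane→G, Jordan→C, Uma→B.
The set {Finn, Dana, Eli, Omar, Wren} has only 2 neighbours ({D, J}), so by Hall's theorem at most 6 of the 9 actors can be matched.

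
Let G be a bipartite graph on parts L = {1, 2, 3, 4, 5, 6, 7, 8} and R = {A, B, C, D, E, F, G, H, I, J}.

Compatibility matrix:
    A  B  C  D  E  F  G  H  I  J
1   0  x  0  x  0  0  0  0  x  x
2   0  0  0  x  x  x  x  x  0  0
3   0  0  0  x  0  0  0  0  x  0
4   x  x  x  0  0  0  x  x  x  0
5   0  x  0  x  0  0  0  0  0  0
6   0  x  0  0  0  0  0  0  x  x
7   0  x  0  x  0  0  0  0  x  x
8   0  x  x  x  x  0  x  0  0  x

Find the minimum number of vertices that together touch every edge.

The 7 edges 1–J, 2–E, 3–I, 4–A, 5–D, 6–B, 8–G form a matching, so any vertex cover needs at least 7 vertices (one per matched edge).
Conversely {2, 4, 8, B, D, I, J} meets every edge and has exactly 7 vertices, so 7 is optimal.

7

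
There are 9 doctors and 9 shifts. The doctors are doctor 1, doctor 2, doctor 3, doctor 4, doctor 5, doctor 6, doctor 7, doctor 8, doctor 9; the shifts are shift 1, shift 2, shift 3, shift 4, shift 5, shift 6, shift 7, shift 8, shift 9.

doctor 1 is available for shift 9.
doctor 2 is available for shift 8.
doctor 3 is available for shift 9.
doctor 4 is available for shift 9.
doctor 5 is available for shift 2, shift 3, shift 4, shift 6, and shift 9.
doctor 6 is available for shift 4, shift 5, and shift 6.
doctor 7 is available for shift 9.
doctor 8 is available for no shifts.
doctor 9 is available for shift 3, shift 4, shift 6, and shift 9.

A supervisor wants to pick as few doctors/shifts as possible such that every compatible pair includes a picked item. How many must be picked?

The 5 edges doctor 1–shift 9, doctor 2–shift 8, doctor 5–shift 4, doctor 6–shift 5, doctor 9–shift 6 form a matching, so any vertex cover needs at least 5 vertices (one per matched edge).
Conversely {doctor 2, doctor 5, doctor 6, doctor 9, shift 9} meets every edge and has exactly 5 vertices, so 5 is optimal.

5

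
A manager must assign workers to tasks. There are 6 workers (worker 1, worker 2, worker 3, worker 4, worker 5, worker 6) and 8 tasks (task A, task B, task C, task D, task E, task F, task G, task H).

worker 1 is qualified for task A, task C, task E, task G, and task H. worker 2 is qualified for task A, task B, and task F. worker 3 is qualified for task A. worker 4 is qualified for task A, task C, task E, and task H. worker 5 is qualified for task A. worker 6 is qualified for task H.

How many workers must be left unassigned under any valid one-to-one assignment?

1

For example, pair worker 1→task C, worker 2→task B, worker 3→task A, worker 4→task E, worker 6→task H.
The set {worker 3, worker 5} has only 1 neighbour ({task A}), so by Hall's theorem at most 5 of the 6 workers can be matched.
That matches 5 of the 6, leaving 1 unmatched; no matching can do better.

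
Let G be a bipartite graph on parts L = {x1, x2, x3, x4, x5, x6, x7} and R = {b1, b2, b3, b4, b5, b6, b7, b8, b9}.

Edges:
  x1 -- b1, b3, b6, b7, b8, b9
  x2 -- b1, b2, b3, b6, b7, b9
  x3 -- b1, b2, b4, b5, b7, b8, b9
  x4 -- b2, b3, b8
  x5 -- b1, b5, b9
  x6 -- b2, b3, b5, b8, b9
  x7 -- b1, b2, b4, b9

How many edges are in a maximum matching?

For example, pair x1–b8, x2–b1, x3–b7, x4–b3, x5–b9, x6–b5, x7–b4.
All 7 left vertices are matched, so no larger matching exists.

7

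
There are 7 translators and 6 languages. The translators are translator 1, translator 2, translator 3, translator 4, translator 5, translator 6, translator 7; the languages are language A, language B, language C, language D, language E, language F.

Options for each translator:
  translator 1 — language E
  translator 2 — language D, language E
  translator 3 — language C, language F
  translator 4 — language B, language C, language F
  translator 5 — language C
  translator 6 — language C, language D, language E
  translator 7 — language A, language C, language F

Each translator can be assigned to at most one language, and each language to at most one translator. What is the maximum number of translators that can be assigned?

For example, pair translator 1→language E, translator 2→language D, translator 3→language F, translator 4→language B, translator 5→language C, translator 7→language A.
The set {translator 1, translator 2, translator 5, translator 6} has only 3 neighbours ({language C, language D, language E}), so by Hall's theorem at most 6 of the 7 translators can be matched.

6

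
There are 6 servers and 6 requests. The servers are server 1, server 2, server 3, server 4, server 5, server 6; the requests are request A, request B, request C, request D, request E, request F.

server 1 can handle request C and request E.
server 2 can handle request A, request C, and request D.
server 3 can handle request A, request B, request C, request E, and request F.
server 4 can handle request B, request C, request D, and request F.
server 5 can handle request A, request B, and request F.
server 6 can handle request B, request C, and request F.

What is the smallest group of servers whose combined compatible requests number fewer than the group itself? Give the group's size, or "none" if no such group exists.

none

A matching saturating every server exists, for instance server 1→request E, server 2→request C, server 3→request B, server 4→request D, server 5→request A, server 6→request F.
By Hall's marriage theorem, this means |N(S)| ≥ |S| for every subset S, so no violating subset exists.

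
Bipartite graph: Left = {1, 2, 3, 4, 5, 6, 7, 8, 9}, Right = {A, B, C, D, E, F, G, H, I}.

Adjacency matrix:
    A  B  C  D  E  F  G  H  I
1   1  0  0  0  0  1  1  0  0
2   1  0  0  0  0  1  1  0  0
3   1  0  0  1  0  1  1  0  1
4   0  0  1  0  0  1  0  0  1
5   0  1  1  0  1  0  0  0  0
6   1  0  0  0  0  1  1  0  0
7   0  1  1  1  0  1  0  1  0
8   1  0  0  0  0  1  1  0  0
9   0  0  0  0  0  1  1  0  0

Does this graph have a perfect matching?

The set {1, 2, 6, 8, 9} has only 3 neighbours ({A, F, G}), so by Hall's theorem at most 7 of the 9 left vertices can be matched.
Hence no matching covers every left vertex.

No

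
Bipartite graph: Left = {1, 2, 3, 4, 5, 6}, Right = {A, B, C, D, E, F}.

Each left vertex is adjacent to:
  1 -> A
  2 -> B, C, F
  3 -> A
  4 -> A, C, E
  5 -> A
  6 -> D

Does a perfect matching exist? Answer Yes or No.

The set {1, 3, 5} has only 1 neighbour ({A}), so by Hall's theorem at most 4 of the 6 left vertices can be matched.
Hence no matching covers every left vertex.

No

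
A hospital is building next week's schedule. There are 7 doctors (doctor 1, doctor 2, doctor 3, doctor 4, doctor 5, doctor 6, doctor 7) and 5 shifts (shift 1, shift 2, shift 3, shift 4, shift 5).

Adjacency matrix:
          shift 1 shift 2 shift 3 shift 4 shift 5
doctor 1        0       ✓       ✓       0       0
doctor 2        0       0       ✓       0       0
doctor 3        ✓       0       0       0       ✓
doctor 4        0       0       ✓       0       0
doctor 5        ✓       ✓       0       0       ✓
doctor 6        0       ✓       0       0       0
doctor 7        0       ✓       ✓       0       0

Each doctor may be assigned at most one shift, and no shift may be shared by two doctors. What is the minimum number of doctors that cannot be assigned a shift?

3

A valid assignment of size 4: doctor 1-shift 2, doctor 2-shift 3, doctor 3-shift 1, doctor 5-shift 5.
The set {doctor 1, doctor 2, doctor 4, doctor 6, doctor 7} has only 2 neighbours ({shift 2, shift 3}), so by Hall's theorem at most 4 of the 7 doctors can be matched.
That matches 4 of the 7, leaving 3 unmatched; no matching can do better.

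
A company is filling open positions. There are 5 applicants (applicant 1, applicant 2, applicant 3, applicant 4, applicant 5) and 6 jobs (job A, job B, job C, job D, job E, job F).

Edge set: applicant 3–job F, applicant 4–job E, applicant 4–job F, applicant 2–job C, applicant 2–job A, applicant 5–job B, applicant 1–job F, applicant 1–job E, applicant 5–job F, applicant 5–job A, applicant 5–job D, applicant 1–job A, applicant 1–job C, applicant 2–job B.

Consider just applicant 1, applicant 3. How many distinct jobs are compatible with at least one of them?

The union of neighbours of {applicant 1, applicant 3} is {job A, job C, job E, job F}, which has 4 elements.
Since |N(S)| = 4 ≥ |S| = 2, Hall's condition holds for this subset.

4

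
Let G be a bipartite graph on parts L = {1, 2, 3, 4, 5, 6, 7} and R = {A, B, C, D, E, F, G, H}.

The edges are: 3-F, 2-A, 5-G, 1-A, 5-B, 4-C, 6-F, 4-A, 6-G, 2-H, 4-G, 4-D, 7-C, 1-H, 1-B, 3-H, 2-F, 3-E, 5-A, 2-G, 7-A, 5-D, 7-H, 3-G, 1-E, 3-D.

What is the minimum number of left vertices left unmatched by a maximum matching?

0

A valid assignment of size 7: 1-B, 2-H, 3-E, 4-G, 5-D, 6-F, 7-C.
This saturates every left vertex, so 7 is the maximum.
That matches 7 of the 7, leaving 0 unmatched; no matching can do better.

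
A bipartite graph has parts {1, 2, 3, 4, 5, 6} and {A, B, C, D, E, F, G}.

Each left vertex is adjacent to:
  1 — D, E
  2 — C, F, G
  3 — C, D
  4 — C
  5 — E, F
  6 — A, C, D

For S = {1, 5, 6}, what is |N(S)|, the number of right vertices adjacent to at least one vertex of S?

The union of neighbours of {1, 5, 6} is {A, C, D, E, F}, which has 5 elements.
Since |N(S)| = 5 ≥ |S| = 3, Hall's condition holds for this subset.

5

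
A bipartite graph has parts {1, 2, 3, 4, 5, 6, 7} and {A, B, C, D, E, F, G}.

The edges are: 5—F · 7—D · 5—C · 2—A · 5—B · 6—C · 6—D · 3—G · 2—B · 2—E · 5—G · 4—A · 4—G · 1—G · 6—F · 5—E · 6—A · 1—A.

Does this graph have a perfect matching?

No

The set {1, 3, 4} has only 2 neighbours ({A, G}), so by Hall's theorem at most 6 of the 7 left vertices can be matched.
Hence no matching covers every left vertex.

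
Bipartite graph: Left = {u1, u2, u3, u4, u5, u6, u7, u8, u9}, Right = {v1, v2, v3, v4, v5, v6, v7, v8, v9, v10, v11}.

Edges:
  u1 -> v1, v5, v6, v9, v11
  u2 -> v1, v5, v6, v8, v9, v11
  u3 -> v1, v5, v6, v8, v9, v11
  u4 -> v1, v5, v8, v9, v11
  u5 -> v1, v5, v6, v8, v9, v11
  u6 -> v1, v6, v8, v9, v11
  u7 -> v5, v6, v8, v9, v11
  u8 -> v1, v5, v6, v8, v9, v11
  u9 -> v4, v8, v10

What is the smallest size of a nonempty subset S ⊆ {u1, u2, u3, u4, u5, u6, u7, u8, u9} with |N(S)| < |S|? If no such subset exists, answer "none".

Take S = {u1, u2, u3, u4, u5, u6, u7}. Its neighbourhood is {v1, v5, v6, v8, v9, v11}, so |N(S)| = 6 < |S| = 7.
Every subset of size less than 7 has at least as many neighbours as members, so 7 is the minimum.

7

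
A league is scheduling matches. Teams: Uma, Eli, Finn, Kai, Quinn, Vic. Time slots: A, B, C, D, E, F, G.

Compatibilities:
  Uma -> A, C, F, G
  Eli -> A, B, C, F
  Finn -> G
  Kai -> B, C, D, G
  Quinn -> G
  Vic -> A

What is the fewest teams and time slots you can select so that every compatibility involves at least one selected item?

5

{Uma, Eli, Kai, Vic, G} is a vertex cover of size 5: every edge has an endpoint in this set.
No smaller cover exists because Uma–C, Eli–F, Finn–G, Kai–B, Vic–A is a matching of size 5, and a cover must include an endpoint of each of these disjoint edges (König's theorem).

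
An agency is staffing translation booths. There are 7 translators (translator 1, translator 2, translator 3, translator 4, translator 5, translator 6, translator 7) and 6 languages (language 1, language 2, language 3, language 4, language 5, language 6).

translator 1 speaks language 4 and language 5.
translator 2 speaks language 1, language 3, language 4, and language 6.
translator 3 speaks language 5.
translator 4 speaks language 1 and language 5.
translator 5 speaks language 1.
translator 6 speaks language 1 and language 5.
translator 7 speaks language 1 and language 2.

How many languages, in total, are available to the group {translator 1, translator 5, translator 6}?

3

The union of neighbours of {translator 1, translator 5, translator 6} is {language 1, language 4, language 5}, which has 3 elements.
Since |N(S)| = 3 ≥ |S| = 3, Hall's condition holds for this subset.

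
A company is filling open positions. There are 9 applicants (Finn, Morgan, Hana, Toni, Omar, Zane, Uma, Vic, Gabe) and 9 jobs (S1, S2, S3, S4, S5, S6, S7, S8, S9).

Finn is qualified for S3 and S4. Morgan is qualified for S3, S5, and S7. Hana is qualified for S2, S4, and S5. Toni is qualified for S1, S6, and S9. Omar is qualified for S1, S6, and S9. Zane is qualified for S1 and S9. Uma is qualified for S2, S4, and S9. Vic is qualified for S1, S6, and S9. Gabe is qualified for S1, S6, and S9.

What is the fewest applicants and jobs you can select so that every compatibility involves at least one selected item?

The 7 edges Finn–S3, Morgan–S7, Hana–S4, Toni–S6, Omar–S1, Zane–S9, Uma–S2 form a matching, so any vertex cover needs at least 7 vertices (one per matched edge).
Conversely {Finn, Morgan, Hana, Uma, S1, S6, S9} meets every edge and has exactly 7 vertices, so 7 is optimal.

7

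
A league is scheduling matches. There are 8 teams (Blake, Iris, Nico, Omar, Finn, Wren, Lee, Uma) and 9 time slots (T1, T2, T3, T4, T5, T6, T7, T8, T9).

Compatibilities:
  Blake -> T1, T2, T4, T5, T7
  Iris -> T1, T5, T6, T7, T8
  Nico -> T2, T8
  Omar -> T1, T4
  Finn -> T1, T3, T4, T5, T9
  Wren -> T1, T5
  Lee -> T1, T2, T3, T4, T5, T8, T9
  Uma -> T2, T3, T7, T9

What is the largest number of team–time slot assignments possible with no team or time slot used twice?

One maximum matching: Blake→T7, Iris→T6, Nico→T8, Omar→T1, Finn→T3, Wren→T5, Lee→T4, Uma→T9.
This saturates every team, so 8 is the maximum.

8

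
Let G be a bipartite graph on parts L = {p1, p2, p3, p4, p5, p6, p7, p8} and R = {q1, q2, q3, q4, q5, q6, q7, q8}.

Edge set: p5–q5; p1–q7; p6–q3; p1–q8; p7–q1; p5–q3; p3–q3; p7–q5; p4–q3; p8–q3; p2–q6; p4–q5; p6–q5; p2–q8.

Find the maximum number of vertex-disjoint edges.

5

A valid assignment of size 5: p1-q7, p2-q8, p3-q3, p4-q5, p7-q1.
The set {p3, p4, p5, p6, p8} has only 2 neighbours ({q3, q5}), so by Hall's theorem at most 5 of the 8 left vertices can be matched.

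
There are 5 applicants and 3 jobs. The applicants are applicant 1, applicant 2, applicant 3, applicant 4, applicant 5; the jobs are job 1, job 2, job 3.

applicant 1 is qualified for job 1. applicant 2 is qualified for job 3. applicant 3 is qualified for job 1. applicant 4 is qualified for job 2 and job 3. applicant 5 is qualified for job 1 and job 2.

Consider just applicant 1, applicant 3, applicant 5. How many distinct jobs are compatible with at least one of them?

2

The union of neighbours of {applicant 1, applicant 3, applicant 5} is {job 1, job 2}, which has 2 elements.
Since |N(S)| = 2 < |S| = 3, Hall's condition fails for this subset.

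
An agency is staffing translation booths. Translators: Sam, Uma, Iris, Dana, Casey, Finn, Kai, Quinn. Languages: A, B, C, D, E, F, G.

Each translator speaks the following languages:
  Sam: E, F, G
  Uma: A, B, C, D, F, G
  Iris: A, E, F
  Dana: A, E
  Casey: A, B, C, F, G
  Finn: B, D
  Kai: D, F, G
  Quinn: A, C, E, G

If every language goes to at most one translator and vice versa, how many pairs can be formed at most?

A valid assignment of size 7: Sam–G, Uma–B, Iris–E, Dana–A, Casey–C, Finn–D, Kai–F.
The set {Sam, Uma, Iris, Dana, Casey, Finn, Kai, Quinn} has only 7 neighbours ({A, B, C, D, E, F, G}), so by Hall's theorem at most 7 of the 8 translators can be matched.

7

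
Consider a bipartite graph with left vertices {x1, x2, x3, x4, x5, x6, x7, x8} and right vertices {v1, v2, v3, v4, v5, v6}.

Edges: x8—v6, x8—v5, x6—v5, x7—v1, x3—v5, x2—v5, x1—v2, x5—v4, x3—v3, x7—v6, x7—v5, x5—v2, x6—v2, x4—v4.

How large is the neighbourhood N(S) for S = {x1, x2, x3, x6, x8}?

The union of neighbours of {x1, x2, x3, x6, x8} is {v2, v3, v5, v6}, which has 4 elements.
Since |N(S)| = 4 < |S| = 5, Hall's condition fails for this subset.

4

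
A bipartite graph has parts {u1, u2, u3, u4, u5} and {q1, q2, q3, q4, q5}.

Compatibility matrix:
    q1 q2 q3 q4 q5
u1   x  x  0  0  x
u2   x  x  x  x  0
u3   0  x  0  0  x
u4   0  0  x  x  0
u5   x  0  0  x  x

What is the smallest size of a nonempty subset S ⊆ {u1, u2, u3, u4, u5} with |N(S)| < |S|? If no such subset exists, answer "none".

A matching saturating every left vertex exists, for instance u1→q1, u2→q2, u3→q5, u4→q3, u5→q4.
By Hall's marriage theorem, this means |N(S)| ≥ |S| for every subset S, so no violating subset exists.

none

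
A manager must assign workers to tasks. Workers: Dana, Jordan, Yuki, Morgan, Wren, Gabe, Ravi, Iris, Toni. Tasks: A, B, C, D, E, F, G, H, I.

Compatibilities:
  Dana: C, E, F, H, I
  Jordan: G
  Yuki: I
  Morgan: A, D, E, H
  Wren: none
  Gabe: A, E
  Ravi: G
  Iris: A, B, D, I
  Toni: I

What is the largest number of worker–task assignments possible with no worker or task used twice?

For example, pair Dana→H, Jordan→G, Yuki→I, Morgan→D, Gabe→E, Iris→B.
The set {Jordan, Yuki, Wren, Ravi, Toni} has only 2 neighbours ({G, I}), so by Hall's theorem at most 6 of the 9 workers can be matched.

6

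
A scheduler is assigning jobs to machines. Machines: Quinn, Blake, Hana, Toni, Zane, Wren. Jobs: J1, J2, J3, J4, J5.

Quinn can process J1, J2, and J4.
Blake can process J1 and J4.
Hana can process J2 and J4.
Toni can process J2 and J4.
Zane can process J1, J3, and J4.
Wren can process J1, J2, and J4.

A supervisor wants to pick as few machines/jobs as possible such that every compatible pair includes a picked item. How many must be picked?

4

{Zane, J1, J2, J4} is a vertex cover of size 4: every edge has an endpoint in this set.
No smaller cover exists because Quinn–J4, Blake–J1, Hana–J2, Zane–J3 is a matching of size 4, and a cover must include an endpoint of each of these disjoint edges (König's theorem).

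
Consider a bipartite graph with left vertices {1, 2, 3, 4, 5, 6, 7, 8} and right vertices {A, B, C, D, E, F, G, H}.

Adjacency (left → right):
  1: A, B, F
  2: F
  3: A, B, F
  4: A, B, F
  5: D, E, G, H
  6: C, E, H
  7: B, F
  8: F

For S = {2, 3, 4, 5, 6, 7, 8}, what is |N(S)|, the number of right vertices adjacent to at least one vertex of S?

8

The union of neighbours of {2, 3, 4, 5, 6, 7, 8} is {A, B, C, D, E, F, G, H}, which has 8 elements.
Since |N(S)| = 8 ≥ |S| = 7, Hall's condition holds for this subset.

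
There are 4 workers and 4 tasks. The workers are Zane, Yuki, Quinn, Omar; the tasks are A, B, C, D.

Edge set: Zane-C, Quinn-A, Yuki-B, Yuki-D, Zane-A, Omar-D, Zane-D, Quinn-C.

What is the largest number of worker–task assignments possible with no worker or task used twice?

4

One maximum matching: Zane–C, Yuki–B, Quinn–A, Omar–D.
This saturates every worker, so 4 is the maximum.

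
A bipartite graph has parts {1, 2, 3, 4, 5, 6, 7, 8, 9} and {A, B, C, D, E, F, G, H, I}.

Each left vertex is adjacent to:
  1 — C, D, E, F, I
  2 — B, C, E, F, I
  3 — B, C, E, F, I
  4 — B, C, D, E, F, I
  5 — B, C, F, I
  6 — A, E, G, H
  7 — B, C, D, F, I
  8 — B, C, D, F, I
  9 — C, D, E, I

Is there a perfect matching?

No

The set {1, 2, 3, 4, 5, 7, 8, 9} has only 6 neighbours ({B, C, D, E, F, I}), so by Hall's theorem at most 7 of the 9 left vertices can be matched.
Hence no matching covers every left vertex.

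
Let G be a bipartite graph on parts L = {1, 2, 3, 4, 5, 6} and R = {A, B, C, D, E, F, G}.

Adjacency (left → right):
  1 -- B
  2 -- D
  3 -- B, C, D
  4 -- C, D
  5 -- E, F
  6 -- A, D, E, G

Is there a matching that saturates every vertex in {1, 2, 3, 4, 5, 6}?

No

The set {1, 2, 3, 4} has only 3 neighbours ({B, C, D}), so by Hall's theorem at most 5 of the 6 left vertices can be matched.
Hence no matching covers every left vertex.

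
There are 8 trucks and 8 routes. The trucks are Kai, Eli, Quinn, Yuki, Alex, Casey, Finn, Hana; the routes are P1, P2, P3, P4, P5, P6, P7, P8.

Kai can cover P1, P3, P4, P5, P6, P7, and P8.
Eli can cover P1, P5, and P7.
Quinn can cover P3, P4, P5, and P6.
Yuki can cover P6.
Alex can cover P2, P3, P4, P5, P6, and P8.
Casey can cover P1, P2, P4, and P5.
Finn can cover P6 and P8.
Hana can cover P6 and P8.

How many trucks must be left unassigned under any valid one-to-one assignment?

1

One maximum matching: Kai→P3, Eli→P5, Quinn→P4, Yuki→P6, Alex→P2, Casey→P1, Finn→P8.
The set {Yuki, Finn, Hana} has only 2 neighbours ({P6, P8}), so by Hall's theorem at most 7 of the 8 trucks can be matched.
That matches 7 of the 8, leaving 1 unmatched; no matching can do better.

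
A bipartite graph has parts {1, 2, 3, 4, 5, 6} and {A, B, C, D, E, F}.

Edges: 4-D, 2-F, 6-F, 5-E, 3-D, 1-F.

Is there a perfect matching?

The set {1, 2, 3, 4, 6} has only 2 neighbours ({D, F}), so by Hall's theorem at most 3 of the 6 left vertices can be matched.
Hence no matching covers every left vertex.

No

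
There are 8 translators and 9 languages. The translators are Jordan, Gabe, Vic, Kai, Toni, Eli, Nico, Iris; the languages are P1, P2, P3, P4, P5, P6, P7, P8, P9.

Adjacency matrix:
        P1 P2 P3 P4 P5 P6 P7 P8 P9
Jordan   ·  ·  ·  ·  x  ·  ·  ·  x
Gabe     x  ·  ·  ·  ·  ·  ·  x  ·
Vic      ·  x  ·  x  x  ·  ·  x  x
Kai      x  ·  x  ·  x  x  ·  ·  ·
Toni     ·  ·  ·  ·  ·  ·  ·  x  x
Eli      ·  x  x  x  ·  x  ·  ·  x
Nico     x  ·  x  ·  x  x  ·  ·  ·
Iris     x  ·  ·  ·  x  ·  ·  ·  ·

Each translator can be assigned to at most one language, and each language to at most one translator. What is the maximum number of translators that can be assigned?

A valid assignment of size 8: Jordan→P5, Gabe→P8, Vic→P4, Kai→P3, Toni→P9, Eli→P2, Nico→P6, Iris→P1.
This saturates every translator, so 8 is the maximum.

8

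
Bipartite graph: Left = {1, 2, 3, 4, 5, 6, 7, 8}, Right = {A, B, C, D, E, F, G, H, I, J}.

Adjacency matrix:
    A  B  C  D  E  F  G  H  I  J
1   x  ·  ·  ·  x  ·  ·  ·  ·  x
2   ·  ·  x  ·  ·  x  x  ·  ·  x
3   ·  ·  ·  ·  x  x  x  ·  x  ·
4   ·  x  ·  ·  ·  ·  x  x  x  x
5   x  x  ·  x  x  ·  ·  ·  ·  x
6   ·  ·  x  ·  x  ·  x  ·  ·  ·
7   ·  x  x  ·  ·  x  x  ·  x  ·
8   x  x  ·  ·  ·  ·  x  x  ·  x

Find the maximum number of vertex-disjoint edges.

8

For example, pair 1-A, 2-C, 3-G, 4-H, 5-D, 6-E, 7-B, 8-J.
This saturates every left vertex, so 8 is the maximum.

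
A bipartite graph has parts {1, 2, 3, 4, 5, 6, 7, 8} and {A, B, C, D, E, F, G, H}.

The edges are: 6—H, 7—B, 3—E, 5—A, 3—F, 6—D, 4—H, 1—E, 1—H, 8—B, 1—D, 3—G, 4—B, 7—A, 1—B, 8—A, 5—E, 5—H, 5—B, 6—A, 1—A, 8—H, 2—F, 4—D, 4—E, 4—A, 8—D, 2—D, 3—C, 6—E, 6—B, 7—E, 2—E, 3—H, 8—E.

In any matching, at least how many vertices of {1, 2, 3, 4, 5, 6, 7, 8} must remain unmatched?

1

A valid assignment of size 7: 1–D, 2–F, 3–G, 4–A, 5–E, 6–H, 7–B.
The set {1, 4, 5, 6, 7, 8} has only 5 neighbours ({A, B, D, E, H}), so by Hall's theorem at most 7 of the 8 left vertices can be matched.
That matches 7 of the 8, leaving 1 unmatched; no matching can do better.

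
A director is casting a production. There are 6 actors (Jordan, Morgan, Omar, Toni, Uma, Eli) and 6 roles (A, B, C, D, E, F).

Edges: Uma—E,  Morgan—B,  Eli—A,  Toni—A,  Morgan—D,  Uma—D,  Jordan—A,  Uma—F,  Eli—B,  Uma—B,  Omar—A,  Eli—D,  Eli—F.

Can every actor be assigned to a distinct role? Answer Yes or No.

No

The set {Jordan, Omar, Toni} has only 1 neighbour ({A}), so by Hall's theorem at most 4 of the 6 actors can be matched.
Hence no matching covers every actor.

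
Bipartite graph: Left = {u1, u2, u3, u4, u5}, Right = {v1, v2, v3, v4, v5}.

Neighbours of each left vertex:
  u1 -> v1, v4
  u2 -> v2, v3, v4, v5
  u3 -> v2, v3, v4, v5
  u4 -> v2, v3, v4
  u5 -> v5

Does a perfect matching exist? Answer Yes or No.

Yes

A valid assignment of size 5: u1→v1, u2→v3, u3→v4, u4→v2, u5→v5.
All 5 left vertices are covered.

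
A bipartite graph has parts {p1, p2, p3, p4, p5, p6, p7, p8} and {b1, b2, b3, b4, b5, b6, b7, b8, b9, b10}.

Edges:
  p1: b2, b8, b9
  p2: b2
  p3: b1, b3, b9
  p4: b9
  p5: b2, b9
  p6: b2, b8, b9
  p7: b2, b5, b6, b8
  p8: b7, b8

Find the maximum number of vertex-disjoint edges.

A valid assignment of size 6: p1→b8, p2→b2, p3→b3, p4→b9, p7→b5, p8→b7.
The set {p1, p2, p4, p5, p6} has only 3 neighbours ({b2, b8, b9}), so by Hall's theorem at most 6 of the 8 left vertices can be matched.

6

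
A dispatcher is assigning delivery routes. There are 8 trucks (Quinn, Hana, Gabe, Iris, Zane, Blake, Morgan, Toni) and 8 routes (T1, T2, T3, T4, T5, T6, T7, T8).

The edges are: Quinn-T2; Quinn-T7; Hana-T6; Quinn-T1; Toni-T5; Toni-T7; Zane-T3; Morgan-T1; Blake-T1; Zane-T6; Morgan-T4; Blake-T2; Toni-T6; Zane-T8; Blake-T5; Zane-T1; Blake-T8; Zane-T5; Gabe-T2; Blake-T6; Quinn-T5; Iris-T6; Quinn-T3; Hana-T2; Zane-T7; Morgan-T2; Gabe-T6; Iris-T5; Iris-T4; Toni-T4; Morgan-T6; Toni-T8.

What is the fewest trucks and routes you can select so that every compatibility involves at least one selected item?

8

A maximum matching has 8 edges (e.g. Quinn–T5, Hana–T2, Gabe–T6, Iris–T4, Zane–T3, Blake–T8, Morgan–T1, Toni–T7).
By König's theorem the minimum vertex cover has the same size. One such cover is {Quinn, Hana, Gabe, Iris, Zane, Blake, Morgan, Toni}.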